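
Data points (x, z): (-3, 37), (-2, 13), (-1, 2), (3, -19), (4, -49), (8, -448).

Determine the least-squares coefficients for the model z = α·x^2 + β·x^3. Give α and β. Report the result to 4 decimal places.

α = 1.0141, β = -1.0023

Entries of AᵀA: Σx^2·x^2 = 4531, Σx^2·x^3 = 33759, Σx^3·x^3 = 267763.
And Σx^2·z = -29240, Σx^3·z = -234130.
So AᵀA·[α, β]ᵀ = Aᵀz: [[4531, 33759]; [33759, 267763]]·[α, β]ᵀ = [-29240, -234130]ᵀ.
det = 4531·267763 − 33759² = 73564072.
α = ((-29240)·267763 − 33759·(-234130))/73564072 = 37302275/36782036; β = (4531·(-234130) − 33759·(-29240))/73564072 = -36864935/36782036.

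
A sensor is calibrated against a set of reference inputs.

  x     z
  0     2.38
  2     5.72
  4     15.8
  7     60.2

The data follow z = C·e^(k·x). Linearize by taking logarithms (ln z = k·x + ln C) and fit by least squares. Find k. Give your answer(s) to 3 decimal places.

Linearized form: ln z = k·x + ln C. From the 4 transformed points,
Σx = 13.0000, Σ(x)² = 69.0000, Σln z = 9.4688, Σx·ln z = 43.2117.
Equations: 69.0000·k + 13.0000·ln C = 43.2117;  13.0000·k + 4·ln C = 9.4688.
Δ = 69.0000·4 − (13.0000)² = 107.0000; k = (43.2117·4 − 13.0000·9.4688)/107.0000 = 0.46498, ln C = (69.0000·9.4688 − 13.0000·43.2117)/107.0000 = 0.85600.

k = 0.465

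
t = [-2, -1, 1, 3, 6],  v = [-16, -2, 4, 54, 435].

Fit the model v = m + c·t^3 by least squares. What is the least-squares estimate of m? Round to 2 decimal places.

The normal equations are: 5·m + 235·c = 475;  235·m + 47451·c = 95552.
(Σ1 = 5, Σt^3 = 235, Σt^3·t^3 = 47451, Σv = 475, Σt^3·v = 95552.)
det = 5·47451 − 235² = 182030.
m = (475·47451 − 235·95552)/182030 = 16901/36406; c = (5·95552 − 235·475)/182030 = 73227/36406.

m = 0.46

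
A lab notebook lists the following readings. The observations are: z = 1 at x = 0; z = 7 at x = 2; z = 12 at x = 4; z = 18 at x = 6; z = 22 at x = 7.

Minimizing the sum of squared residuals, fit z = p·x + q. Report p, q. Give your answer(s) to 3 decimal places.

The normal equations are: 105·p + 19·q = 324;  19·p + 5·q = 60.
det = 105·5 − 19² = 164.
p = (324·5 − 19·60)/164 = 120/41; q = (105·60 − 19·324)/164 = 36/41.

p = 2.927, q = 0.878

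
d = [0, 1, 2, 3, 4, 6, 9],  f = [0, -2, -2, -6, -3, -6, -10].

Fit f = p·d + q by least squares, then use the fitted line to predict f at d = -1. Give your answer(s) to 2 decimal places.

MᵀM·[p, q]ᵀ = Mᵀf reads: 147·p + 25·q = -162;  25·p + 7·q = -29.
(Σd·d = 147, Σd = 25, Σ1 = 7, Σd·f = -162, Σf = -29.)
Determinant 147·7 − 25² = 404.
p = ((-162)·7 − 25·(-29))/404 = -409/404; q = (147·(-29) − 25·(-162))/404 = -213/404.
At d = -1: f̂ = (-409/404)·(-1) + (-213/404)·(1) = 49/101.

f̂ = 0.49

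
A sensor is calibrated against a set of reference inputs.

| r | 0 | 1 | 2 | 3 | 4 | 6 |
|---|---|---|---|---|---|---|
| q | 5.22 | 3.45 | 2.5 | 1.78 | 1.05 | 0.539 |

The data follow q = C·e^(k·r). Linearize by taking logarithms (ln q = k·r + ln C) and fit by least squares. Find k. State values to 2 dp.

k = -0.38

Let Y = ln q. Fitting Y = k·r + ln C by least squares:
Sums: Σr = 16.0000, Σ(r)² = 66.0000, Σln q = 3.8145, Σr·ln q = 1.2877.
Normal system: [[66.0000, 16.0000]; [16.0000, 6]]·[k, ln C]ᵀ = [1.2877, 3.8145]ᵀ.
Slope k = (n·Σr·ln q − Σr·Σln q)/(n·Σ(r)² − (Σr)²) = (6·1.2877 − 16.0000·3.8145)/140.0000 = -0.38076; ln C = (Σln q − k·Σr)/n = 1.65111.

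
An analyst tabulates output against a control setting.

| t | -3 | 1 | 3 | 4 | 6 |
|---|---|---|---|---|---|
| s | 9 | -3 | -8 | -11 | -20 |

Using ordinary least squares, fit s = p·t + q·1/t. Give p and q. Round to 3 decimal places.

p = -3.115, q = 0.627

From the data, Σt·t = 71, Σt·1/t = 5, Σ1/t·1/t = 21/16.
Moment sums: Σt·s = -218, Σ1/t·s = -59/4.
So AᵀA·[p, q]ᵀ = Aᵀs: [[71, 5]; [5, 21/16]]·[p, q]ᵀ = [-218, -59/4]ᵀ.
det = 71·(21/16) − 5² = 1091/16.
p = ((-218)·(21/16) − 5·(-59/4))/(1091/16) = -3398/1091; q = (71·(-59/4) − 5·(-218))/(1091/16) = 684/1091.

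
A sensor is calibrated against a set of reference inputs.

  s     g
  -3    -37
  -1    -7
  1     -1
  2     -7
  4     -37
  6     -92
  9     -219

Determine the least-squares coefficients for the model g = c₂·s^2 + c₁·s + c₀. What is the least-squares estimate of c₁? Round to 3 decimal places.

c₁ = 2.995

Normal-equation sums: Σs^2·s^2 = 8212, Σs^2·s = 990, Σs^2 = 148, Σs·s = 148, Σs = 18, Σ1 = 7.
For Xᵀg: Σs^2·g = -22012, Σs·g = -2568, Σg = -400.
Normal equations: [[8212, 990, 148]; [990, 148, 18]; [148, 18, 7]]·[c₂, c₁, c₀]ᵀ = [-22012, -2568, -400]ᵀ.
Row-reducing yields c₂ = -256988/84931, c₁ = 254346/84931, c₀ = -73772/84931.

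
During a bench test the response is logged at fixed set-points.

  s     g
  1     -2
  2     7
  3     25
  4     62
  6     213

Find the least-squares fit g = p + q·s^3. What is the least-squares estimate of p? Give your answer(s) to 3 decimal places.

p = -1.908

From the data, Σ1 = 5, Σs^3 = 316, Σs^3·s^3 = 51546.
For Mᵀg: Σg = 305, Σs^3·g = 50705.
So MᵀM·[p, q]ᵀ = Mᵀg: [[5, 316]; [316, 51546]]·[p, q]ᵀ = [305, 50705]ᵀ.
det = 5·51546 − 316² = 157874.
p = (305·51546 − 316·50705)/157874 = -150625/78937; q = (5·50705 − 316·305)/157874 = 157145/157874.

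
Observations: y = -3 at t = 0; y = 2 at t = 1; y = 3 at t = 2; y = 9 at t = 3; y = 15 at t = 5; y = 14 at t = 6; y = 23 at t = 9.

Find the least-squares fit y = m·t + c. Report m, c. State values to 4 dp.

Entries of MᵀM: Σt·t = 156, Σt = 26, Σ1 = 7.
Right-hand side: Σt·y = 401, Σy = 63.
MᵀM·[m, c]ᵀ = Mᵀy becomes [[156, 26]; [26, 7]]·[m, c]ᵀ = [401, 63]ᵀ.
det = 156·7 − 26² = 416.
m = (401·7 − 26·63)/416 = 1169/416; c = (156·63 − 26·401)/416 = -23/16.

m = 2.8101, c = -1.4375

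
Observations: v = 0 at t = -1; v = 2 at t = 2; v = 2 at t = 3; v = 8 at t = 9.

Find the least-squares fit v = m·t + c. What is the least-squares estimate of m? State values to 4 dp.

AᵀA·[m, c]ᵀ = Aᵀv reads: 95·m + 13·c = 82;  13·m + 4·c = 12.
Eliminating c: 4·(row 1) − 13·(row 2) gives 211·m = 4·82 − 13·12 = 172, so m = 172/211.
Then c = (12 − 13·(172/211))/4 = 74/211.

m = 0.8152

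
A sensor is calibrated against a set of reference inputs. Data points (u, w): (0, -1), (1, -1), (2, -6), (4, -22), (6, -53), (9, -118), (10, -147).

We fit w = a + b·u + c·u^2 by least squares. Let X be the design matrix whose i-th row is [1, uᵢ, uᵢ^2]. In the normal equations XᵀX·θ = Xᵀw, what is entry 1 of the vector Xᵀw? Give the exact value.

-348

Entry 1 ↔ basis 1, so (Xᵀw)_{1} = Σᵢ wᵢ = (1)·(-1) + (1)·(-1) + (1)·(-6) + (1)·(-22) + (1)·(-53) + (1)·(-118) + (1)·(-147) = -348.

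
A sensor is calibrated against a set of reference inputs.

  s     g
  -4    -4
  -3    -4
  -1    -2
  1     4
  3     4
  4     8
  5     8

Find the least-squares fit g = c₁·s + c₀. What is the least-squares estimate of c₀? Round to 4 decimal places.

c₀ = 0.9494

The normal equations are: 77·c₁ + 5·c₀ = 118;  5·c₁ + 7·c₀ = 14.
(Σs·s = 77, Σs = 5, Σ1 = 7, Σs·g = 118, Σg = 14.)
Δ = 77·7 − 5² = 514.
c₁ = (118·7 − 5·14)/514 = 378/257; c₀ = (77·14 − 5·118)/514 = 244/257.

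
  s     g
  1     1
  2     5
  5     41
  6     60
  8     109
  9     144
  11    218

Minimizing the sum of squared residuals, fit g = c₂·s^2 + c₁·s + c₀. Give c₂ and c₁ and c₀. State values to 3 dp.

c₂ = 1.990, c₁ = -2.207, c₀ = 1.438

Forming AᵀA = [[27236, 2922, 332]; [2922, 332, 42]; [332, 42, 7]] and Aᵀg = [48224, 5142, 578]ᵀ gives AᵀA·[c₂, c₁, c₀]ᵀ = Aᵀg.
Inverting the 3×3 Gram matrix, [c₂, c₁, c₀]ᵀ = [37801/18997, -209622/94985, 136542/94985]ᵀ.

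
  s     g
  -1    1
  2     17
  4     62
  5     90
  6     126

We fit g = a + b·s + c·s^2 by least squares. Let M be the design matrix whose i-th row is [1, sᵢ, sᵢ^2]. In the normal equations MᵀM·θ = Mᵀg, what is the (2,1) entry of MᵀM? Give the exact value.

16

Row 2 ↔ basis s, column 1 ↔ basis 1, so (MᵀM)_{2,1} = Σᵢ s = (-1)·(1) + (2)·(1) + (4)·(1) + (5)·(1) + (6)·(1) = 16.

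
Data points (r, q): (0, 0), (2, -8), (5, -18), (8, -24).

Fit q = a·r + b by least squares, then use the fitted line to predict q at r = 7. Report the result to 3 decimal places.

q̂ = -22.272

Setting ∂/∂a … = 0 gives: 93·a + 15·b = -298;  15·a + 4·b = -50.
(Σr·r = 93, Σr = 15, Σ1 = 4, Σr·q = -298, Σq = -50.)
Δ = 93·4 − 15² = 147.
a = ((-298)·4 − 15·(-50))/147 = -442/147; b = (93·(-50) − 15·(-298))/147 = -60/49.
At r = 7: q̂ = (-442/147)·(7) + (-60/49)·(1) = -3274/147.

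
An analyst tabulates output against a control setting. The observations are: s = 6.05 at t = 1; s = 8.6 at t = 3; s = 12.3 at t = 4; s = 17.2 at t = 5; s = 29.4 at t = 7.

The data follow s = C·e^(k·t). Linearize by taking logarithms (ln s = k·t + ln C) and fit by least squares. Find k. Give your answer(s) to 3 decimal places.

Taking logs, ln s = k·t + ln C, so regress ln s on t.
Σt = 20.0000, Σ(t)² = 100.0000, Σln s = 12.6873, Σt·ln s = 56.1853.
Equations: 100.0000·k + 20.0000·ln C = 56.1853;  20.0000·k + 5·ln C = 12.6873.
Solving (det = 100.0000): k = 0.27180, ln C = 1.45027.

k = 0.272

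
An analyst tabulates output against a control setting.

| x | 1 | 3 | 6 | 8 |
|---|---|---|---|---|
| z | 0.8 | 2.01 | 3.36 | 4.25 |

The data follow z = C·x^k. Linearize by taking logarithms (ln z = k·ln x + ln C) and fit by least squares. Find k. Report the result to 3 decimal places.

Let Y = ln z. Fitting Y = k·ln x + ln C by least squares:
XᵀX = [[8.7414, 4.9698]; [4.9698, 4]], rhs = [5.9473, 3.1339]ᵀ  (here Σln x = 4.9698, Σ(ln x)² = 8.7414, Σln z = 3.1339, Σln x·ln z = 5.9473).
Solving (det = 10.2667): k = 0.80011, ln C = -0.21063.

k = 0.800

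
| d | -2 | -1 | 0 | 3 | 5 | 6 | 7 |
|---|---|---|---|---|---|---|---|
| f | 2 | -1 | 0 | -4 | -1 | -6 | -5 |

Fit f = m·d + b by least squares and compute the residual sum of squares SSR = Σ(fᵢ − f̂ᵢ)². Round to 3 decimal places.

From the data, Σd·d = 124, Σd = 18, Σ1 = 7.
For Mᵀf: Σd·f = -91, Σf = -15.
So MᵀM·[m, b]ᵀ = Mᵀf: [[124, 18]; [18, 7]]·[m, b]ᵀ = [-91, -15]ᵀ.
Eliminating b: 7·(row 1) − 18·(row 2) gives 544·m = 7·(-91) − 18·(-15) = -367, so m = -367/544.
Then b = ((-15) − 18·(-367/544))/7 = -111/272.
Residuals: 18/17, -689/544, 111/272, -853/544, 89/32, -105/68, 71/544; SSR = 8425/544.

SSR = 15.487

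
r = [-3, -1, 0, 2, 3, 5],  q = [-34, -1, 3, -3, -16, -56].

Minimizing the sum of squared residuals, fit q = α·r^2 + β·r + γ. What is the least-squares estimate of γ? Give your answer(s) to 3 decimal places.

Compute the Gram sums: Σr^2·r^2 = 804, Σr^2·r = 132, Σr^2 = 48, Σr·r = 48, Σr = 6, Σ1 = 6.
For Xᵀq: Σr^2·q = -1863, Σr·q = -231, Σq = -107.
Normal equations: [[804, 132, 48]; [132, 48, 6]; [48, 6, 6]]·[α, β, γ]ᵀ = [-1863, -231, -107]ᵀ.
Inverting the 3×3 Gram matrix, [α, β, γ]ᵀ = [-253/84, 43/14, 67/21]ᵀ.

γ = 3.190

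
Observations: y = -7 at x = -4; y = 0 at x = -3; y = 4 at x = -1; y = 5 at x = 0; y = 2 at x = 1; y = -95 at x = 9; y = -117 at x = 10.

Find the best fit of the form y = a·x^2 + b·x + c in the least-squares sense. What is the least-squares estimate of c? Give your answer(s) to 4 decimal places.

With design matrix A, AᵀA = [[16900, 1638, 208]; [1638, 208, 12]; [208, 12, 7]] and Aᵀy = [-19501, -1999, -208]ᵀ.
Solving the 3×3 system (Gaussian elimination) gives a = -65329/61178, b = -6881/4706, c = 10642/2353.

c = 4.5227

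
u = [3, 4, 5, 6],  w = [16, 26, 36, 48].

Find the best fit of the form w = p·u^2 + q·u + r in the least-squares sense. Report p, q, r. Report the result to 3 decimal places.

From the data, Σu^2·u^2 = 2258, Σu^2·u = 432, Σu^2 = 86, Σu·u = 86, Σu = 18, Σ1 = 4.
For Aᵀw: Σu^2·w = 3188, Σu·w = 620, Σw = 126.
So AᵀA·[p, q, r]ᵀ = Aᵀw: [[2258, 432, 86]; [432, 86, 18]; [86, 18, 4]]·[p, q, r]ᵀ = [3188, 620, 126]ᵀ.
Row-reducing yields p = 1/2, q = 61/10, r = -67/10.

p = 0.500, q = 6.100, r = -6.700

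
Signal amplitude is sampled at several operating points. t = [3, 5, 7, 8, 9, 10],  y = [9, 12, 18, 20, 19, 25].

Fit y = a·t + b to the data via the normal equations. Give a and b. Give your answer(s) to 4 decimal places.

From the data, Σt·t = 328, Σt = 42, Σ1 = 6.
Right-hand side: Σt·y = 794, Σy = 103.
AᵀA·[a, b]ᵀ = Aᵀy becomes [[328, 42]; [42, 6]]·[a, b]ᵀ = [794, 103]ᵀ.
Eliminating b: 6·(row 1) − 42·(row 2) gives 204·a = 6·794 − 42·103 = 438, so a = 73/34.
Then b = (103 − 42·(73/34))/6 = 109/51.

a = 2.1471, b = 2.1373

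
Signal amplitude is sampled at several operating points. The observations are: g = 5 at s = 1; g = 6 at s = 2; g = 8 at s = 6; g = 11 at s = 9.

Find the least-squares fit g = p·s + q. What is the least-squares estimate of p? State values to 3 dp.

Normal-equation sums: Σs·s = 122, Σs = 18, Σ1 = 4.
Right-hand side: Σs·g = 164, Σg = 30.
Normal equations: [[122, 18]; [18, 4]]·[p, q]ᵀ = [164, 30]ᵀ.
Determinant 122·4 − 18² = 164.
p = (164·4 − 18·30)/164 = 29/41; q = (122·30 − 18·164)/164 = 177/41.

p = 0.707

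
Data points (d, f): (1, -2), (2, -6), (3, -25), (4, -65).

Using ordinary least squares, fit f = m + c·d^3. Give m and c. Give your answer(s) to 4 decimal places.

m = 0.9707, c = -1.0188

Compute the Gram sums: Σ1 = 4, Σd^3 = 100, Σd^3·d^3 = 4890.
For Aᵀf: Σf = -98, Σd^3·f = -4885.
Normal equations: [[4, 100]; [100, 4890]]·[m, c]ᵀ = [-98, -4885]ᵀ.
det = 4·4890 − 100² = 9560.
m = ((-98)·4890 − 100·(-4885))/9560 = 232/239; c = (4·(-4885) − 100·(-98))/9560 = -487/478.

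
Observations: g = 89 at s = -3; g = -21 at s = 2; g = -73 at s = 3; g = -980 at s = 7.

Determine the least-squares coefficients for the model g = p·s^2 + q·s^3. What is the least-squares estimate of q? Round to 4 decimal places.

Entries of AᵀA: Σs^2·s^2 = 2579, Σs^2·s^3 = 16839, Σs^3·s^3 = 119171.
And Σs^2·g = -47960, Σs^3·g = -340682.
Eliminating q: 119171·(row 1) − 16839·(row 2) gives 23790088·p = 119171·(-47960) − 16839·(-340682) = 21303038, so p = 10651519/11895044.
Then q = ((-340682) − 16839·(10651519/11895044))/119171 = -35510219/11895044.

q = -2.9853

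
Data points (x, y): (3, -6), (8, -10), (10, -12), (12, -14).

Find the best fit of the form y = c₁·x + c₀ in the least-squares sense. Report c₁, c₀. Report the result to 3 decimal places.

From the data, Σx·x = 317, Σx = 33, Σ1 = 4.
Moment sums: Σx·y = -386, Σy = -42.
So AᵀA·[c₁, c₀]ᵀ = Aᵀy: [[317, 33]; [33, 4]]·[c₁, c₀]ᵀ = [-386, -42]ᵀ.
det = 317·4 − 33² = 179.
c₁ = ((-386)·4 − 33·(-42))/179 = -158/179; c₀ = (317·(-42) − 33·(-386))/179 = -576/179.

c₁ = -0.883, c₀ = -3.218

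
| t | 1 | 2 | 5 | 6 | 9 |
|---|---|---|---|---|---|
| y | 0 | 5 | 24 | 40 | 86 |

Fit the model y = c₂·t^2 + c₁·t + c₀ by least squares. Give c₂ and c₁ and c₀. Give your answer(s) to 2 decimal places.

Compute the Gram sums: Σt^2·t^2 = 8499, Σt^2·t = 1079, Σt^2 = 147, Σt·t = 147, Σt = 23, Σ1 = 5.
For Xᵀy: Σt^2·y = 9026, Σt·y = 1144, Σy = 155.
Normal equations: [[8499, 1079, 147]; [1079, 147, 23]; [147, 23, 5]]·[c₂, c₁, c₀]ᵀ = [9026, 1144, 155]ᵀ.
Solving the 3×3 system (Gaussian elimination) gives c₂ = 13145/12316, c₁ = 325/12316, c₀ = -3081/6158.

c₂ = 1.07, c₁ = 0.03, c₀ = -0.50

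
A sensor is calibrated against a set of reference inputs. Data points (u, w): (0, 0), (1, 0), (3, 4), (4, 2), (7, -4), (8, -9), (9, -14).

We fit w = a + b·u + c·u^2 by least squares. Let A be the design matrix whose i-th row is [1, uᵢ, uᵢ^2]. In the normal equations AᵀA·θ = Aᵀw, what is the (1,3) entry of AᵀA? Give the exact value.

220

Row 1 ↔ basis 1, column 3 ↔ basis u^2, so (AᵀA)_{1,3} = Σᵢ u^2 = (1)·(0) + (1)·(1) + (1)·(9) + (1)·(16) + (1)·(49) + (1)·(64) + (1)·(81) = 220.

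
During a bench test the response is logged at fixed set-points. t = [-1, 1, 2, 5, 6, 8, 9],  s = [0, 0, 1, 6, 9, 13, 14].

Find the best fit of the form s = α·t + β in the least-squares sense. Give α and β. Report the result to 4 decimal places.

α = 1.5788, β = -0.6233

With design matrix M, MᵀM = [[212, 30]; [30, 7]] and Mᵀs = [316, 43]ᵀ.
det = 212·7 − 30² = 584.
α = (316·7 − 30·43)/584 = 461/292; β = (212·43 − 30·316)/584 = -91/146.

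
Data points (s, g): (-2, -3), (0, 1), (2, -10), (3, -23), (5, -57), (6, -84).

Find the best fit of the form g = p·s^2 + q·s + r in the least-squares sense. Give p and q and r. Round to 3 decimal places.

The normal equations are: 2034·p + 368·q + 78·r = -4708;  368·p + 78·q + 14·r = -872;  78·p + 14·q + 6·r = -176.
Inverting the 3×3 Gram matrix, [p, q, r]ᵀ = [-17924/8733, -5110/2911, 12614/8733]ᵀ.

p = -2.052, q = -1.755, r = 1.444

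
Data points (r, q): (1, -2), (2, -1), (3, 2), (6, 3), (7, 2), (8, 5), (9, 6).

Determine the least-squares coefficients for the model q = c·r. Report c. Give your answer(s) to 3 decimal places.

AᵀA·[c]ᵀ = Aᵀq reads: 244·c = 128.
Hence c = 128 / 244 ≈ 0.52459.

c = 0.525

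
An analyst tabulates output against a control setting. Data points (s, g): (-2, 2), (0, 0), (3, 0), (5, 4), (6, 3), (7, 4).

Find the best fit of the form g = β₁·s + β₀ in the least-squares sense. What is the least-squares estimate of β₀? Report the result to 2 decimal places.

β₀ = 1.12

The normal equations are: 123·β₁ + 19·β₀ = 62;  19·β₁ + 6·β₀ = 13.
Determinant 123·6 − 19² = 377.
β₁ = (62·6 − 19·13)/377 = 125/377; β₀ = (123·13 − 19·62)/377 = 421/377.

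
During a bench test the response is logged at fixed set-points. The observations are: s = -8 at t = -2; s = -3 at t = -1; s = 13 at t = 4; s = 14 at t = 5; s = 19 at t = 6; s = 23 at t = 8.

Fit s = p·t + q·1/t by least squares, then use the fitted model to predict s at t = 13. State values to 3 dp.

ŝ = 38.671

The normal equations are: 146·p + 6·q = 439;  6·p + (20101/14400)·q = 2291/120.
(Σt·t = 146, Σt·1/t = 6, Σ1/t·1/t = 20101/14400, Σt·s = 439, Σ1/t·s = 2291/120.)
Eliminating q: (20101/14400)·(row 1) − 6·(row 2) gives (1208173/7200)·p = (20101/14400)·439 − 6·(2291/120) = 7174819/14400, so p = 7174819/2416346.
Then q = ((2291/120) − 6·(7174819/2416346))/(20101/14400) = 1104360/1208173.
At t = 13: ŝ = (7174819/2416346)·(13) + (1104360/1208173)·(1/13) = 1214753131/31412498.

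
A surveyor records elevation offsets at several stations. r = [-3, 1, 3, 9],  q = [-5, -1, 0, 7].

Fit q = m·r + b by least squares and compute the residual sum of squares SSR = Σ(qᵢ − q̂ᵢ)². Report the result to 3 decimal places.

SSR = 0.747

Entries of XᵀX: Σr·r = 100, Σr = 10, Σ1 = 4.
And Σr·q = 77, Σq = 1.
So XᵀX·[m, b]ᵀ = Xᵀq: [[100, 10]; [10, 4]]·[m, b]ᵀ = [77, 1]ᵀ.
Determinant 100·4 − 10² = 300.
m = (77·4 − 10·1)/300 = 149/150; b = (100·1 − 10·77)/300 = -67/30.
Residuals: 16/75, 6/25, -56/75, 22/75; SSR = 56/75.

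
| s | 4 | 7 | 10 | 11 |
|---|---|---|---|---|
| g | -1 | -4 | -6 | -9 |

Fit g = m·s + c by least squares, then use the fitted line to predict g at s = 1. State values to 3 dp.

Forming XᵀX = [[286, 32]; [32, 4]] and Xᵀg = [-191, -20]ᵀ gives XᵀX·[m, c]ᵀ = Xᵀg.
det = 286·4 − 32² = 120.
m = ((-191)·4 − 32·(-20))/120 = -31/30; c = (286·(-20) − 32·(-191))/120 = 49/15.
At s = 1: ĝ = (-31/30)·(1) + (49/15)·(1) = 67/30.

ĝ = 2.233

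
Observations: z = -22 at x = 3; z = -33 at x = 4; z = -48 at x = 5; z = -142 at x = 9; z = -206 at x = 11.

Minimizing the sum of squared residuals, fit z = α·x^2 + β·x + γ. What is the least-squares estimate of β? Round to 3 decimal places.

β = -0.924

Entries of AᵀA: Σx^2·x^2 = 22164, Σx^2·x = 2276, Σx^2 = 252, Σx·x = 252, Σx = 32, Σ1 = 5.
For Aᵀz: Σx^2·z = -38354, Σx·z = -3982, Σz = -451.
AᵀA·[α, β, γ]ᵀ = Aᵀz becomes [[22164, 2276, 252]; [2276, 252, 32]; [252, 32, 5]]·[α, β, γ]ᵀ = [-38354, -3982, -451]ᵀ.
Row-reducing yields α = -3385/2134, β = -986/1067, γ = -421/97.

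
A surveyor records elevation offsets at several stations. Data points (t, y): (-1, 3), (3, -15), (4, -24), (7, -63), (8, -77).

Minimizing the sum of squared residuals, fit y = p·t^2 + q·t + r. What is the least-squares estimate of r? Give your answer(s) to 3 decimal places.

Setting ∂/∂p … = 0 gives: 6835·p + 945·q + 139·r = -8531;  945·p + 139·q + 21·r = -1201;  139·p + 21·q + 5·r = -176.
Solving the 3×3 system (Gaussian elimination) gives p = -22523/25564, q = -10321/3652, r = 7431/6391.

r = 1.163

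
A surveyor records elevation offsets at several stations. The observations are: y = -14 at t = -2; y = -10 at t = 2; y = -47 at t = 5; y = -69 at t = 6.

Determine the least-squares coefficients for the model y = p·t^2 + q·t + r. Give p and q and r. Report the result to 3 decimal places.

Compute the Gram sums: Σt^2·t^2 = 1953, Σt^2·t = 341, Σt^2 = 69, Σt·t = 69, Σt = 11, Σ1 = 4.
Moment sums: Σt^2·y = -3755, Σt·y = -641, Σy = -140.
XᵀX·[p, q, r]ᵀ = Xᵀy becomes [[1953, 341, 69]; [341, 69, 11]; [69, 11, 4]]·[p, q, r]ᵀ = [-3755, -641, -140]ᵀ.
Solving the 3×3 system (Gaussian elimination) gives p = -2641/1336, q = 7411/6680, r = -13197/3340.

p = -1.977, q = 1.109, r = -3.951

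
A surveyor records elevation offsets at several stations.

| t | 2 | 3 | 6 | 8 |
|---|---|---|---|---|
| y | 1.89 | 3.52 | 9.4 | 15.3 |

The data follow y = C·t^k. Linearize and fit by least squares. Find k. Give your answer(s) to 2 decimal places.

Linearized form: ln y = k·ln t + ln C. From the 4 transformed points,
XᵀX = [[9.2219, 5.6630]; [5.6630, 4]], rhs = [11.5110, 6.8636]ᵀ  (here Σln t = 5.6630, Σ(ln t)² = 9.2219, Σln y = 6.8636, Σln t·ln y = 11.5110).
Slope k = (n·Σln t·ln y − Σln t·Σln y)/(n·Σ(ln t)² − (Σln t)²) = (4·11.5110 − 5.6630·6.8636)/4.8184 = 1.48925; ln C = (Σln y − k·Σln t)/n = -0.39249.

k = 1.49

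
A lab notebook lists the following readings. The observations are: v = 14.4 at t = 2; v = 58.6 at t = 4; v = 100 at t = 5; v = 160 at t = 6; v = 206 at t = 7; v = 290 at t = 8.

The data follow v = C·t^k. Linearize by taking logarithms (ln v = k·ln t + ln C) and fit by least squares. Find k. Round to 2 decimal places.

k = 2.17

Taking logs, ln v = k·ln t + ln C, so regress ln v on ln t.
Sums: Σln t = 9.5060, Σ(ln t)² = 16.3136, Σln v = 27.4161, Σln t·ln v = 46.1550.
Normal system: [[16.3136, 9.5060]; [9.5060, 6]]·[k, ln C]ᵀ = [46.1550, 27.4161]ᵀ.
Slope k = (n·Σln t·ln v − Σln t·Σln v)/(n·Σ(ln t)² − (Σln t)²) = (6·46.1550 − 9.5060·27.4161)/7.5177 = 2.16995; ln C = (Σln v − k·Σln t)/n = 1.13142.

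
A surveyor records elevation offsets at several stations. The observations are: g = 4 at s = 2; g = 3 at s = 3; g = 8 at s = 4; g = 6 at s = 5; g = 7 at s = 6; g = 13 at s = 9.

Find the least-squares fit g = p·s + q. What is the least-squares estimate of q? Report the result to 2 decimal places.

q = 0.59

With design matrix X, XᵀX = [[171, 29]; [29, 6]] and Xᵀg = [238, 41]ᵀ.
Determinant 171·6 − 29² = 185.
p = (238·6 − 29·41)/185 = 239/185; q = (171·41 − 29·238)/185 = 109/185.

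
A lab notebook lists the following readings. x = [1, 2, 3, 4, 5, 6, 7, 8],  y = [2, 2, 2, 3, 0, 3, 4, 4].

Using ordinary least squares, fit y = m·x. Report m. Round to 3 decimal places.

Forming MᵀM = [[204]] and Mᵀy = [102]ᵀ gives MᵀM·[m]ᵀ = Mᵀy.
Hence m = 102 / 204 ≈ 0.5.

m = 0.500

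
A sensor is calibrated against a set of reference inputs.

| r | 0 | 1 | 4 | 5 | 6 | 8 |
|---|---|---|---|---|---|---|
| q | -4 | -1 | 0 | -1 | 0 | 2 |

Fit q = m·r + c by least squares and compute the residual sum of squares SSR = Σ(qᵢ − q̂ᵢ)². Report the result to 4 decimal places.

XᵀX·[m, c]ᵀ = Xᵀq reads: 142·m + 24·c = 10;  24·m + 6·c = -4.
Determinant 142·6 − 24² = 276.
m = (10·6 − 24·(-4))/276 = 13/23; c = (142·(-4) − 24·10)/276 = -202/69.
Residuals: -74/69, 94/69, 2/3, -62/69, -32/69, 28/69; SSR = 320/69.

SSR = 4.6377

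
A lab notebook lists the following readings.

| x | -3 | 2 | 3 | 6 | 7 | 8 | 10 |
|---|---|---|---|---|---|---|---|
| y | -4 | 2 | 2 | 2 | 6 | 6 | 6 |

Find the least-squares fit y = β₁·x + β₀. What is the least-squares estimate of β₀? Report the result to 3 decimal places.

Normal-equation sums: Σx·x = 271, Σx = 33, Σ1 = 7.
For Aᵀy: Σx·y = 184, Σy = 20.
AᵀA·[β₁, β₀]ᵀ = Aᵀy becomes [[271, 33]; [33, 7]]·[β₁, β₀]ᵀ = [184, 20]ᵀ.
det = 271·7 − 33² = 808.
β₁ = (184·7 − 33·20)/808 = 157/202; β₀ = (271·20 − 33·184)/808 = -163/202.

β₀ = -0.807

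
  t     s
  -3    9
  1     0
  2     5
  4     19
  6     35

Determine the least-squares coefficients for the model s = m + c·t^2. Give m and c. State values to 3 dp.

Sums needed: Σ1 = 5, Σt^2 = 66, Σt^2·t^2 = 1650.
For Mᵀs: Σs = 68, Σt^2·s = 1665.
Determinant 5·1650 − 66² = 3894.
m = (68·1650 − 66·1665)/3894 = 35/59; c = (5·1665 − 66·68)/3894 = 1279/1298.

m = 0.593, c = 0.985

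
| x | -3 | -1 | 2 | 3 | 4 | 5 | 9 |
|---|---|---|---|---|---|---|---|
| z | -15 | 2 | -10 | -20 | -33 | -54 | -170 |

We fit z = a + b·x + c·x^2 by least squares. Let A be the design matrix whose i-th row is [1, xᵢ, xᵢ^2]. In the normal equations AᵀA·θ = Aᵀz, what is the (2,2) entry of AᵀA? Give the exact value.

Row 2 ↔ basis x, column 2 ↔ basis x, so (AᵀA)_{2,2} = Σᵢ (x)·(x) = (-3)·(-3) + (-1)·(-1) + (2)·(2) + (3)·(3) + (4)·(4) + (5)·(5) + (9)·(9) = 145.

145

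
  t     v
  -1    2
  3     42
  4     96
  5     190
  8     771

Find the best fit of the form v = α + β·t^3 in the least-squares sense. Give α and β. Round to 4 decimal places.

Normal-equation sums: Σ1 = 5, Σt^3 = 727, Σt^3·t^3 = 282595.
Moment sums: Σv = 1101, Σt^3·v = 425778.
Determinant 5·282595 − 727² = 884446.
α = (1101·282595 − 727·425778)/884446 = 1596489/884446; β = (5·425778 − 727·1101)/884446 = 1328463/884446.

α = 1.8051, β = 1.5020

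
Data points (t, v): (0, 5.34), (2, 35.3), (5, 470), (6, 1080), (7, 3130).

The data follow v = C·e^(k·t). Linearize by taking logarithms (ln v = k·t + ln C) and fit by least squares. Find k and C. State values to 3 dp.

Linearized form: ln v = k·t + ln C. From the 5 transformed points,
AᵀA = [[114.0000, 20.0000]; [20.0000, 5]], rhs = [136.1412, 26.4253]ᵀ  (here Σt = 20.0000, Σ(t)² = 114.0000, Σln v = 26.4253, Σt·ln v = 136.1412).
Solving (det = 170.0000): k = 0.89529, ln C = 1.70391, so C = exp(1.70391) = 5.49539.

k = 0.895, C = 5.495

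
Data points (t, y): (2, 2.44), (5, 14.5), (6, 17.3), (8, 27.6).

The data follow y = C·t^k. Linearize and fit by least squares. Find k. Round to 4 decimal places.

Taking logs, ln y = k·ln t + ln C, so regress ln y on ln t.
Over the data: Σln t = 6.1738, Σ(ln t)² = 10.6052, Σln y = 9.7347, Σln t·ln y = 16.9291.
Normal system: [[10.6052, 6.1738]; [6.1738, 4]]·[k, ln C]ᵀ = [16.9291, 9.7347]ᵀ.
Slope k = (n·Σln t·ln y − Σln t·Σln y)/(n·Σ(ln t)² − (Σln t)²) = (4·16.9291 − 6.1738·9.7347)/4.3053 = 1.76919; ln C = (Σln y − k·Σln t)/n = -0.29699.

k = 1.7692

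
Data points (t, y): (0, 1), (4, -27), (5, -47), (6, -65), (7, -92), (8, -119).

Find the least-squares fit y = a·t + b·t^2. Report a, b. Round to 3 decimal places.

The normal system XᵀX·[a, b]ᵀ = Xᵀy is [[190, 1260]; [1260, 8674]]·[a, b]ᵀ = [-2329, -16071]ᵀ.
Eliminating b: 8674·(row 1) − 1260·(row 2) gives 60460·a = 8674·(-2329) − 1260·(-16071) = 47714, so a = 23857/30230.
Then b = ((-16071) − 1260·(23857/30230))/8674 = -11895/6046.

a = 0.789, b = -1.967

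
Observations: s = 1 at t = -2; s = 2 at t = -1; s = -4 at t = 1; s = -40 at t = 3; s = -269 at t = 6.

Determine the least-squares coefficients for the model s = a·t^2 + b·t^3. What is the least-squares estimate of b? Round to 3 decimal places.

b = -0.989

The normal equations are: 1395·a + 7987·b = -10042;  7987·a + 47451·b = -59198.
Determinant 1395·47451 − 7987² = 2401976.
a = ((-10042)·47451 − 7987·(-59198))/2401976 = -922129/600494; b = (1395·(-59198) − 7987·(-10042))/2401976 = -593939/600494.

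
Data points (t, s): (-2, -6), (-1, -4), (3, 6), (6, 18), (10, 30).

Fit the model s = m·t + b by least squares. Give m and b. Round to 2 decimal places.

The normal system XᵀX·[m, b]ᵀ = Xᵀs is [[150, 16]; [16, 5]]·[m, b]ᵀ = [442, 44]ᵀ.
Δ = 150·5 − 16² = 494.
m = (442·5 − 16·44)/494 = 753/247; b = (150·44 − 16·442)/494 = -236/247.

m = 3.05, b = -0.96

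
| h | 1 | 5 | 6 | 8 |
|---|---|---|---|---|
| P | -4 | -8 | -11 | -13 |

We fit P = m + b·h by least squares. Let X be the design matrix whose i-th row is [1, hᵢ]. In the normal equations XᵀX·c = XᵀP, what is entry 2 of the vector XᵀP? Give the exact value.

Entry 2 ↔ basis h, so (XᵀP)_{2} = Σᵢ (h)·Pᵢ = (1)·(-4) + (5)·(-8) + (6)·(-11) + (8)·(-13) = -214.

-214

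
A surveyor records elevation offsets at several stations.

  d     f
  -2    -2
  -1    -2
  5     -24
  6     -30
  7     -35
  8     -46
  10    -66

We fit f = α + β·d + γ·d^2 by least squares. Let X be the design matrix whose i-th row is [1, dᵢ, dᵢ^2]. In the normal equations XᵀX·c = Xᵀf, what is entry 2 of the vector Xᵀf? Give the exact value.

Entry 2 ↔ basis d, so (Xᵀf)_{2} = Σᵢ (d)·fᵢ = (-2)·(-2) + (-1)·(-2) + (5)·(-24) + (6)·(-30) + (7)·(-35) + (8)·(-46) + (10)·(-66) = -1567.

-1567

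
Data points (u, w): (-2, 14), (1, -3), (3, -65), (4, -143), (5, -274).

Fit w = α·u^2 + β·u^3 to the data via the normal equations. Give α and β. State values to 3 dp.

AᵀA·[α, β]ᵀ = Aᵀw reads: 979·α + 4361·β = -9670;  4361·α + 20515·β = -45272.
Eliminating β: 20515·(row 1) − 4361·(row 2) gives 1065864·α = 20515·(-9670) − 4361·(-45272) = -948858, so α = -158143/177644.
Then β = ((-45272) − 4361·(-158143/177644))/20515 = -4027/1996.

α = -0.890, β = -2.018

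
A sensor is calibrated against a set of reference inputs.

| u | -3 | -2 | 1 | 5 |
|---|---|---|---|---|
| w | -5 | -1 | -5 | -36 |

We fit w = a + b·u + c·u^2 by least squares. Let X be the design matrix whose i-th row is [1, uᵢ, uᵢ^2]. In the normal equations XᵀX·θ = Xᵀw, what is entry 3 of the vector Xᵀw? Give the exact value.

-954

Entry 3 ↔ basis u^2, so (Xᵀw)_{3} = Σᵢ (u^2)·wᵢ = (9)·(-5) + (4)·(-1) + (1)·(-5) + (25)·(-36) = -954.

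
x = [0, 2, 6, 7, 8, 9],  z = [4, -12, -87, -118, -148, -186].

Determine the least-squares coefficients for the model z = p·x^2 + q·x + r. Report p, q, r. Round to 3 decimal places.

With design matrix A, AᵀA = [[14370, 1808, 234]; [1808, 234, 32]; [234, 32, 6]] and Aᵀz = [-33500, -4230, -547]ᵀ.
Inverting the 3×3 Gram matrix, [p, q, r]ᵀ = [-10645/5556, -8763/2315, 103997/27780]ᵀ.

p = -1.916, q = -3.785, r = 3.744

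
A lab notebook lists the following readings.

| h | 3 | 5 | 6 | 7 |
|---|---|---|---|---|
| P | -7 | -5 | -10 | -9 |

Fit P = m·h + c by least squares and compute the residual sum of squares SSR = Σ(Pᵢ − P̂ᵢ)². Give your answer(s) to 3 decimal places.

SSR = 10.286

From the data, Σh·h = 119, Σh = 21, Σ1 = 4.
For AᵀP: Σh·P = -169, ΣP = -31.
Normal equations: [[119, 21]; [21, 4]]·[m, c]ᵀ = [-169, -31]ᵀ.
Eliminating c: 4·(row 1) − 21·(row 2) gives 35·m = 4·(-169) − 21·(-31) = -25, so m = -5/7.
Then c = ((-31) − 21·(-5/7))/4 = -4.
Residuals: -6/7, 18/7, -12/7, 0; SSR = 72/7.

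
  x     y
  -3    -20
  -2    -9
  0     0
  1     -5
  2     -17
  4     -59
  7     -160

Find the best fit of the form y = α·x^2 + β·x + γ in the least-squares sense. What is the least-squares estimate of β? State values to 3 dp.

β = -2.338

Compute the Gram sums: Σx^2·x^2 = 2771, Σx^2·x = 381, Σx^2 = 83, Σx·x = 83, Σx = 9, Σ1 = 7.
And Σx^2·y = -9073, Σx·y = -1317, Σy = -270.
Inverting the 3×3 Gram matrix, [α, β, γ]ᵀ = [-7669/2620, -30627/13100, -5623/6550]ᵀ.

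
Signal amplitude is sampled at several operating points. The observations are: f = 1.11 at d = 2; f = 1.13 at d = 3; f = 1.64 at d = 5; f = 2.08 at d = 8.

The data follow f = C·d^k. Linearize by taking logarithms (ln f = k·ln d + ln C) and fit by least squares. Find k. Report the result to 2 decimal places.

k = 0.49

Taking logs, ln f = k·ln d + ln C, so regress ln f on ln d.
XᵀX = [[8.6018, 5.4806]; [5.4806, 4]], rhs = [2.5257, 1.4536]ᵀ  (here Σln d = 5.4806, Σ(ln d)² = 8.6018, Σln f = 1.4536, Σln d·ln f = 2.5257).
Δ = 8.6018·4 − (5.4806)² = 4.3697; k = (2.5257·4 − 5.4806·1.4536)/4.3697 = 0.48881, ln C = (8.6018·1.4536 − 5.4806·2.5257)/4.3697 = -0.30634.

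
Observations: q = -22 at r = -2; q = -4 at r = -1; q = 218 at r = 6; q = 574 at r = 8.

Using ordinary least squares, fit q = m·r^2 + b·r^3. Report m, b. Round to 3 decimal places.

m = -2.662, b = 1.454

AᵀA·[m, b]ᵀ = Aᵀq reads: 5409·m + 40511·b = 44492;  40511·m + 308865·b = 341156.
Determinant 5409·308865 − 40511² = 29509664.
m = (44492·308865 − 40511·341156)/29509664 = -4909321/1844354; b = (5409·341156 − 40511·44492)/29509664 = 2681087/1844354.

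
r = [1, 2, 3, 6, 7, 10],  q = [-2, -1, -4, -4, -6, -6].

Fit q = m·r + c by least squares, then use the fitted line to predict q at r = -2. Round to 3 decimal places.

q̂ = -0.252

With design matrix X, XᵀX = [[199, 29]; [29, 6]] and Xᵀq = [-142, -23]ᵀ.
Determinant 199·6 − 29² = 353.
m = ((-142)·6 − 29·(-23))/353 = -185/353; c = (199·(-23) − 29·(-142))/353 = -459/353.
At r = -2: q̂ = (-185/353)·(-2) + (-459/353)·(1) = -89/353.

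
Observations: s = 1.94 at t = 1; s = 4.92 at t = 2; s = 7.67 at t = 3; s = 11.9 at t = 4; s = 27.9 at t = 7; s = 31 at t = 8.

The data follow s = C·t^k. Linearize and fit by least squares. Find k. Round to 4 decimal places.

k = 1.3501

With ln sᵢ as the transformed response and ln tᵢ as the regressor:
Σln t = 7.2034, Σ(ln t)² = 11.7199, Σln s = 13.5325, Σln t·ln s = 20.3938.
Equations: 11.7199·k + 7.2034·ln C = 20.3938;  7.2034·k + 6·ln C = 13.5325.
Solving (det = 18.4301): k = 1.35013, ln C = 0.63449.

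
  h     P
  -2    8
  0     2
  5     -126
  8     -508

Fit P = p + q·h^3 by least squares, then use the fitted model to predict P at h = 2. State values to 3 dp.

P̂ = -7.698

Compute the Gram sums: Σ1 = 4, Σh^3 = 629, Σh^3·h^3 = 277833.
Moment sums: ΣP = -624, Σh^3·P = -275910.
Normal equations: [[4, 629]; [629, 277833]]·[p, q]ᵀ = [-624, -275910]ᵀ.
Eliminating q: 277833·(row 1) − 629·(row 2) gives 715691·p = 277833·(-624) − 629·(-275910) = 179598, so p = 4854/19343.
Then q = ((-275910) − 629·(4854/19343))/277833 = -711144/715691.
At h = 2: P̂ = (4854/19343)·(1) + (-711144/715691)·(8) = -5509554/715691.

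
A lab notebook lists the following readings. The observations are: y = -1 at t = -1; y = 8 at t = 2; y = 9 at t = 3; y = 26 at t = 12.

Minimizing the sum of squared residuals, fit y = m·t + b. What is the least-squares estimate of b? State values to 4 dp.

With design matrix X, XᵀX = [[158, 16]; [16, 4]] and Xᵀy = [356, 42]ᵀ.
det = 158·4 − 16² = 376.
m = (356·4 − 16·42)/376 = 2; b = (158·42 − 16·356)/376 = 5/2.

b = 2.5000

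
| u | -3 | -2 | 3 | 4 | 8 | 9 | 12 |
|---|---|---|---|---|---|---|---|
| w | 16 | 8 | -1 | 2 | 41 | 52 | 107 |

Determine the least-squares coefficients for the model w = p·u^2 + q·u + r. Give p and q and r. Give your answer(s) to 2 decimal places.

The normal system MᵀM·[p, q, r]ᵀ = Mᵀw is [[31827, 3025, 327]; [3025, 327, 31]; [327, 31, 7]]·[p, q, r]ᵀ = [22443, 2021, 225]ᵀ.
Row-reducing yields p = 1134214/1143737, q = -3250431/1143737, r = -1826256/1143737.

p = 0.99, q = -2.84, r = -1.60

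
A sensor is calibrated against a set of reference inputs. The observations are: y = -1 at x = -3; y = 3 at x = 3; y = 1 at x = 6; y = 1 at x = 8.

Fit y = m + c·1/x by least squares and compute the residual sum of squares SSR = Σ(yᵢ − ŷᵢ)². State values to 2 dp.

Compute the Gram sums: Σ1 = 4, Σ1/x = 7/24, Σ1/x·1/x = 17/64.
And Σy = 4, Σ1/x·y = 13/8.
Eliminating c: (17/64)·(row 1) − (7/24)·(row 2) gives (563/576)·m = (17/64)·4 − (7/24)·(13/8) = 113/192, so m = 339/563.
Then c = ((13/8) − (7/24)·(339/563))/(17/64) = 3072/563.
Residuals: 122/563, 326/563, -288/563, -160/563; SSR = 408/563.

SSR = 0.72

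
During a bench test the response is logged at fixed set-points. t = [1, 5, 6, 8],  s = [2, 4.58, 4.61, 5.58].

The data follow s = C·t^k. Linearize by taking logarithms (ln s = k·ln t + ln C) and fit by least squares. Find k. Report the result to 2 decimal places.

k = 0.49

Let Y = ln s. Fitting Y = k·ln t + ln C by least squares:
XᵀX = [[10.1248, 5.4806]; [5.4806, 4]], rhs = [8.7622, 5.4623]ᵀ  (here Σln t = 5.4806, Σ(ln t)² = 10.1248, Σln s = 5.4623, Σln t·ln s = 8.7622).
Δ = 10.1248·4 − (5.4806)² = 10.4617; k = (8.7622·4 − 5.4806·5.4623)/10.4617 = 0.48867, ln C = (10.1248·5.4623 − 5.4806·8.7622)/10.4617 = 0.69601.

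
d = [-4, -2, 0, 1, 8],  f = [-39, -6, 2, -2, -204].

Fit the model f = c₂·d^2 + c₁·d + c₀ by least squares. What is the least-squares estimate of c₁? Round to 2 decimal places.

c₁ = -1.70

Compute the Gram sums: Σd^2·d^2 = 4369, Σd^2·d = 441, Σd^2 = 85, Σd·d = 85, Σd = 3, Σ1 = 5.
And Σd^2·f = -13706, Σd·f = -1466, Σf = -249.
So AᵀA·[c₂, c₁, c₀]ᵀ = Aᵀf: [[4369, 441, 85]; [441, 85, 3]; [85, 3, 5]]·[c₂, c₁, c₀]ᵀ = [-13706, -1466, -249]ᵀ.
Inverting the 3×3 Gram matrix, [c₂, c₁, c₀]ᵀ = [-52823/17534, -388171/227942, 277637/113971]ᵀ.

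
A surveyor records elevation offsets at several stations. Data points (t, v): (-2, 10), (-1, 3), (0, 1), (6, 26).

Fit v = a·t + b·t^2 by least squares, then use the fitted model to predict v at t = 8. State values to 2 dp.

From the data, Σt·t = 41, Σt·t^2 = 207, Σt^2·t^2 = 1313.
For Xᵀv: Σt·v = 133, Σt^2·v = 979.
XᵀX·[a, b]ᵀ = Xᵀv becomes [[41, 207]; [207, 1313]]·[a, b]ᵀ = [133, 979]ᵀ.
Eliminating b: 1313·(row 1) − 207·(row 2) gives 10984·a = 1313·133 − 207·979 = -28024, so a = -3503/1373.
Then b = (979 − 207·(-3503/1373))/1313 = 1576/1373.
At t = 8: v̂ = (-3503/1373)·(8) + (1576/1373)·(64) = 72840/1373.

v̂ = 53.05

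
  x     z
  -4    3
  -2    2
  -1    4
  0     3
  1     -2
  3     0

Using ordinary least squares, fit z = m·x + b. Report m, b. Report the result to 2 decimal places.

m = -0.58, b = 1.38

AᵀA·[m, b]ᵀ = Aᵀz reads: 31·m + (-3)·b = -22;  (-3)·m + 6·b = 10.
(Σx·x = 31, Σx = -3, Σ1 = 6, Σx·z = -22, Σz = 10.)
Δ = 31·6 − (-3)² = 177.
m = ((-22)·6 − (-3)·10)/177 = -34/59; b = (31·10 − (-3)·(-22))/177 = 244/177.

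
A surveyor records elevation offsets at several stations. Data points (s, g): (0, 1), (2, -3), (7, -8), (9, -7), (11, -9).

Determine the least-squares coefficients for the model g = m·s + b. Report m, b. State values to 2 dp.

Entries of AᵀA: Σs·s = 255, Σs = 29, Σ1 = 5.
Moment sums: Σs·g = -224, Σg = -26.
Normal equations: [[255, 29]; [29, 5]]·[m, b]ᵀ = [-224, -26]ᵀ.
Eliminating b: 5·(row 1) − 29·(row 2) gives 434·m = 5·(-224) − 29·(-26) = -366, so m = -183/217.
Then b = ((-26) − 29·(-183/217))/5 = -67/217.

m = -0.84, b = -0.31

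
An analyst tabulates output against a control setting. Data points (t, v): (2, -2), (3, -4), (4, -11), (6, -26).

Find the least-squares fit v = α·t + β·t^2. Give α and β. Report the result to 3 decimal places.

Forming XᵀX = [[65, 315]; [315, 1649]] and Xᵀv = [-216, -1156]ᵀ gives XᵀX·[α, β]ᵀ = Xᵀv.
Δ = 65·1649 − 315² = 7960.
α = ((-216)·1649 − 315·(-1156))/7960 = 1989/1990; β = (65·(-1156) − 315·(-216))/7960 = -355/398.

α = 0.999, β = -0.892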